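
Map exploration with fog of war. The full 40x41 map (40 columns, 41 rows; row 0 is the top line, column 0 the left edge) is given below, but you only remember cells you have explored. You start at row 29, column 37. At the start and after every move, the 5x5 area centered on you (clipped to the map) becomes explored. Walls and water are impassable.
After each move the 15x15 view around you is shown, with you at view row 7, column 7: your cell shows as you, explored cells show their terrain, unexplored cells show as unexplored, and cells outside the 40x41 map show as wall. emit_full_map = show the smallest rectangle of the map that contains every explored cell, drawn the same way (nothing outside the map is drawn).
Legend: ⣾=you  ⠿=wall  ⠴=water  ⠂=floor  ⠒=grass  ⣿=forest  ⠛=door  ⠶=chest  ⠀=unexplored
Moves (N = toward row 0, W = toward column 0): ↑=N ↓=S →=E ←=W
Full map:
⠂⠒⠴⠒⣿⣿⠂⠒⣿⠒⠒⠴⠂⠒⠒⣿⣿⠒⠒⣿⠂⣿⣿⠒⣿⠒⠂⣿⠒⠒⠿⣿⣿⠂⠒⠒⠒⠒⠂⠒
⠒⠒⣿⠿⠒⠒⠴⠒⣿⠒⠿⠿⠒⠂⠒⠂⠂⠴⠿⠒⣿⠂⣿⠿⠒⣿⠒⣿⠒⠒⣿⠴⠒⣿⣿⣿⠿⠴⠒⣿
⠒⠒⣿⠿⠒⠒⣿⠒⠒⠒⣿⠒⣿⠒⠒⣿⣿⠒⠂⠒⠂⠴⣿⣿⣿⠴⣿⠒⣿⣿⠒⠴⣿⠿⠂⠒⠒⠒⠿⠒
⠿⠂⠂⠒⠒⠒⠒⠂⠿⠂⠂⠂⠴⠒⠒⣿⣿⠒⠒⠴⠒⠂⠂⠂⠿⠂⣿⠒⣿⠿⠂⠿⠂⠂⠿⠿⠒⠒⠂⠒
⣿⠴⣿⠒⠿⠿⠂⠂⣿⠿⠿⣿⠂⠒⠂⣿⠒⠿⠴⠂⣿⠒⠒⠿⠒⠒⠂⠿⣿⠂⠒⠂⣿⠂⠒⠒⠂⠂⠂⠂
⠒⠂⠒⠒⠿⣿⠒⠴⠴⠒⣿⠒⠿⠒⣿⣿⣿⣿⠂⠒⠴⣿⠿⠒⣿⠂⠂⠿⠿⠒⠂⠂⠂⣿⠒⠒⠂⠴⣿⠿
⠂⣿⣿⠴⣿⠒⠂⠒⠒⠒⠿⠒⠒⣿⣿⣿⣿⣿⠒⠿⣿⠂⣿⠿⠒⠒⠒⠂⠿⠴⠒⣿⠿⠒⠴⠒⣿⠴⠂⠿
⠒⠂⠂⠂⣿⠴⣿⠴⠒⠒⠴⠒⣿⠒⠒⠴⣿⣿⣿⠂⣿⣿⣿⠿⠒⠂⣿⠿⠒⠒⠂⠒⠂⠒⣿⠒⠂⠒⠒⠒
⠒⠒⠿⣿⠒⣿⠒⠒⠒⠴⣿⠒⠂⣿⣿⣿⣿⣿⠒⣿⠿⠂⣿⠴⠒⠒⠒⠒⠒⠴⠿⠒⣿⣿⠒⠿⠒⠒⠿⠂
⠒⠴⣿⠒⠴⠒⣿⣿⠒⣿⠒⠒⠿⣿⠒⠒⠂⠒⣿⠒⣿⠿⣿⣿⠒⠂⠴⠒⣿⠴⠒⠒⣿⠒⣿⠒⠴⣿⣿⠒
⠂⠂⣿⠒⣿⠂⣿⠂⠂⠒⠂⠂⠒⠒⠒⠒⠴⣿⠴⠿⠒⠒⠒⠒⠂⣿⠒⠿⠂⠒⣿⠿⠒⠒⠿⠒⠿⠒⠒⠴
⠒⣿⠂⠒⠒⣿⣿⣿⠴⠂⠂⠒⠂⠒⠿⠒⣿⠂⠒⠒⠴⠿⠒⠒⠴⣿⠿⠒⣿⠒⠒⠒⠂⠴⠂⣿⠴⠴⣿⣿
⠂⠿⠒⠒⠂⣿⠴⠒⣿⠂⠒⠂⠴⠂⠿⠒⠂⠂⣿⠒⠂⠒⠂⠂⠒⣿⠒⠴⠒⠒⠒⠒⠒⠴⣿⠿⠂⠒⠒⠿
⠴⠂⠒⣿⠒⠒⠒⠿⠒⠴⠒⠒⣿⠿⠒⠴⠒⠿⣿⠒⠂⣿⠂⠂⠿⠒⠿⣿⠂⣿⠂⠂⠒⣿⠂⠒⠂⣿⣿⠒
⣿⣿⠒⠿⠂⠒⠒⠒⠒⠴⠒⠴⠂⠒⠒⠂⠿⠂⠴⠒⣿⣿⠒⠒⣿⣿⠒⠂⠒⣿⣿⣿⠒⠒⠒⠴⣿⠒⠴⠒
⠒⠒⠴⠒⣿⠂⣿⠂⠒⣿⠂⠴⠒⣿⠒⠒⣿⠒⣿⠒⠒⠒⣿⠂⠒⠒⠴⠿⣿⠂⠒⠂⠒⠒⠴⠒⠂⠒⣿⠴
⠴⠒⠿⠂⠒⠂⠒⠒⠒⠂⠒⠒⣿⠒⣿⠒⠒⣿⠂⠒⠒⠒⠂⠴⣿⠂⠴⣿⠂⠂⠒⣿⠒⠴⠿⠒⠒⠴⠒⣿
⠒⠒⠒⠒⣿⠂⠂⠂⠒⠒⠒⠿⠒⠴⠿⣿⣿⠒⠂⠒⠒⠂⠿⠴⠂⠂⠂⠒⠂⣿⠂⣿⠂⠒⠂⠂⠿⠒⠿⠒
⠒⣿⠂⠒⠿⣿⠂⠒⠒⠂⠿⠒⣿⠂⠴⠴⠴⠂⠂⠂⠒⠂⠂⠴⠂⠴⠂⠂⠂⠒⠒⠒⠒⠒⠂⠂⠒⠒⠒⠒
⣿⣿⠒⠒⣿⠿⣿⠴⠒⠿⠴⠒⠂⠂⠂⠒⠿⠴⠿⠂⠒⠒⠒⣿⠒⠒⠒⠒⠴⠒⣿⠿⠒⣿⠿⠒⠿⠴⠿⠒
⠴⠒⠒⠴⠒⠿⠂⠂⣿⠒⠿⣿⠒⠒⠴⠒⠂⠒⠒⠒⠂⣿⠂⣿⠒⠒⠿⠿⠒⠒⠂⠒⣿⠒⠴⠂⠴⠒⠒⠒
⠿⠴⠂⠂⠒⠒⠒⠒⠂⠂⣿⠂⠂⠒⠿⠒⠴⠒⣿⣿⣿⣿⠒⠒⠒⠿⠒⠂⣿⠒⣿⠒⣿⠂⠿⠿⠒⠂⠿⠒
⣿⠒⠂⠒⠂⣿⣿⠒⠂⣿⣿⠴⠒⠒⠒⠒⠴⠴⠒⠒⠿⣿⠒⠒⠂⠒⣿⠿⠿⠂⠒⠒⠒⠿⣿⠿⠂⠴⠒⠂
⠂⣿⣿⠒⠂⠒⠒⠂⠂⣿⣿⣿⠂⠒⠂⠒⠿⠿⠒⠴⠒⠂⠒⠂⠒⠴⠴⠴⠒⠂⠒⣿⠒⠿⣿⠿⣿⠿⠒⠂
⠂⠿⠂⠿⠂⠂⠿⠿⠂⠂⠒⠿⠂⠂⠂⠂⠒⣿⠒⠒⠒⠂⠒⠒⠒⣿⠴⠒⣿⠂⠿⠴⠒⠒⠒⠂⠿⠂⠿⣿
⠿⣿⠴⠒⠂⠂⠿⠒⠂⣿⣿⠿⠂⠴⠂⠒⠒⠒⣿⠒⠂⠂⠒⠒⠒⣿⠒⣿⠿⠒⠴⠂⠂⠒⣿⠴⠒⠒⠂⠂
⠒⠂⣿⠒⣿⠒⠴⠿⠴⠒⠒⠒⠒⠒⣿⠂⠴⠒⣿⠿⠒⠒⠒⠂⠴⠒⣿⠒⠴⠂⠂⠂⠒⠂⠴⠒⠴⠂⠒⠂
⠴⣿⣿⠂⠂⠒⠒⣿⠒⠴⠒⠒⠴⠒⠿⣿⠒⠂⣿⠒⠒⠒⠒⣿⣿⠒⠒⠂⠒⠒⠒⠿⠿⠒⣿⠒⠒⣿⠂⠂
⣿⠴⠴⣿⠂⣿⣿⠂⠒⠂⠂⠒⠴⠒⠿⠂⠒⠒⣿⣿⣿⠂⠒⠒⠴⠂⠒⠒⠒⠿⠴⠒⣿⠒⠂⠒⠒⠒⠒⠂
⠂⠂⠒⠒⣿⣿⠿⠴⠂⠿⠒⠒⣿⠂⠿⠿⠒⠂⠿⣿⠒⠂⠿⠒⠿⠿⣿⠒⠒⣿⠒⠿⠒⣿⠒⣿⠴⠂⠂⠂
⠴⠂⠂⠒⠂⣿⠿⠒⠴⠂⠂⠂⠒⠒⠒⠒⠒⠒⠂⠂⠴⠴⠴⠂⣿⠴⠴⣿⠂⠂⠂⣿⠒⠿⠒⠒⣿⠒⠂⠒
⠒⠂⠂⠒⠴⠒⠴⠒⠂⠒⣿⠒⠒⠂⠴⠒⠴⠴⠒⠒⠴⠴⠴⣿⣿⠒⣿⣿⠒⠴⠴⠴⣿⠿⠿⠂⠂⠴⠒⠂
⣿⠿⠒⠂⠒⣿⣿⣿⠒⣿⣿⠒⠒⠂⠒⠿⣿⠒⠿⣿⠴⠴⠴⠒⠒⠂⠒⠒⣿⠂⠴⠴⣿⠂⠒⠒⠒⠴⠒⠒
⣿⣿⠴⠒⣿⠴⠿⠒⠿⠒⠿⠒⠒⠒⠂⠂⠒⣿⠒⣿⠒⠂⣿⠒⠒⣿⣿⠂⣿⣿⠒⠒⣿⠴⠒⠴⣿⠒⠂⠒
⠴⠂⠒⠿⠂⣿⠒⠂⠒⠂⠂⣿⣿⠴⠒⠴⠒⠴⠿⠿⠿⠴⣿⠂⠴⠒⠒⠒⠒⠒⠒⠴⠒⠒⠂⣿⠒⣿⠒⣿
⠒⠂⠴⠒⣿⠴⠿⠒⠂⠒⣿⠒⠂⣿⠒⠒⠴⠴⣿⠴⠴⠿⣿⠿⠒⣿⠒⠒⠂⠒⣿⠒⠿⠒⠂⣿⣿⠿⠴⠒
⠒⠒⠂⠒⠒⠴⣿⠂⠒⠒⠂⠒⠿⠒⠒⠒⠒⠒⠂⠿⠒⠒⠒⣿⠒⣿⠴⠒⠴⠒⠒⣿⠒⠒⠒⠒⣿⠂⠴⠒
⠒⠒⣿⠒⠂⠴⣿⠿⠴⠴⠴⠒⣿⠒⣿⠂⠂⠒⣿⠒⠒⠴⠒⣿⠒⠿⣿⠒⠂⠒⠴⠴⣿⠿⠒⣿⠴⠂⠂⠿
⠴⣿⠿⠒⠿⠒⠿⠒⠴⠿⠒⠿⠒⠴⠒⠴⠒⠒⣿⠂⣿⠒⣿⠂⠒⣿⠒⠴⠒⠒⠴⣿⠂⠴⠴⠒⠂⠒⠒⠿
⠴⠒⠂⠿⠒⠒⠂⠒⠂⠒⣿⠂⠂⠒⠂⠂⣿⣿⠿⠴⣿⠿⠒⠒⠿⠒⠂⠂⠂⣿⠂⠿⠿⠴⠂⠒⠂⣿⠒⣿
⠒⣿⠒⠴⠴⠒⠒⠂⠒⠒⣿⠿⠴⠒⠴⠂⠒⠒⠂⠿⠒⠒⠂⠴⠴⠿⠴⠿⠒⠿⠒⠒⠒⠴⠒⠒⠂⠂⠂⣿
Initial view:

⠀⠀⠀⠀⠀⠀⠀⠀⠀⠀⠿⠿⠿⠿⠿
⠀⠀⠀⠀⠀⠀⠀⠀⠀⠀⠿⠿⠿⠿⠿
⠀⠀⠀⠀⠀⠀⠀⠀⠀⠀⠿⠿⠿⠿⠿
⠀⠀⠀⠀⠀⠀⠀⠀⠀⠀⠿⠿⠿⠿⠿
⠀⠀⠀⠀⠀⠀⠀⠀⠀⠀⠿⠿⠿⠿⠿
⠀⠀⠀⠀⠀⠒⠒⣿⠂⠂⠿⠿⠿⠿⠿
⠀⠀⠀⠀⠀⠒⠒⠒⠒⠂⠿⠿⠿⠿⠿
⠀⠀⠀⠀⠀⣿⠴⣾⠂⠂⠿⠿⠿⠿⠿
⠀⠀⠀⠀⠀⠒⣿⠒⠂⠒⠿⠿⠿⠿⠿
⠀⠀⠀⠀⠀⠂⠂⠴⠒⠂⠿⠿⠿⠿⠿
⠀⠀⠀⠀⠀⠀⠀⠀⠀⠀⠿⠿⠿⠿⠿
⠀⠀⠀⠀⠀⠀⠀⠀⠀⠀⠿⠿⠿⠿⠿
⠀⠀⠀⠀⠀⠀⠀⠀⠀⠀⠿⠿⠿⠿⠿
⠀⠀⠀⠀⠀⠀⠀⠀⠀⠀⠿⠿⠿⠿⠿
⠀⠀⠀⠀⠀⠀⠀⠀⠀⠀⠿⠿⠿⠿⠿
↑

⠀⠀⠀⠀⠀⠀⠀⠀⠀⠀⠿⠿⠿⠿⠿
⠀⠀⠀⠀⠀⠀⠀⠀⠀⠀⠿⠿⠿⠿⠿
⠀⠀⠀⠀⠀⠀⠀⠀⠀⠀⠿⠿⠿⠿⠿
⠀⠀⠀⠀⠀⠀⠀⠀⠀⠀⠿⠿⠿⠿⠿
⠀⠀⠀⠀⠀⠀⠀⠀⠀⠀⠿⠿⠿⠿⠿
⠀⠀⠀⠀⠀⠒⠴⠂⠒⠂⠿⠿⠿⠿⠿
⠀⠀⠀⠀⠀⠒⠒⣿⠂⠂⠿⠿⠿⠿⠿
⠀⠀⠀⠀⠀⠒⠒⣾⠒⠂⠿⠿⠿⠿⠿
⠀⠀⠀⠀⠀⣿⠴⠂⠂⠂⠿⠿⠿⠿⠿
⠀⠀⠀⠀⠀⠒⣿⠒⠂⠒⠿⠿⠿⠿⠿
⠀⠀⠀⠀⠀⠂⠂⠴⠒⠂⠿⠿⠿⠿⠿
⠀⠀⠀⠀⠀⠀⠀⠀⠀⠀⠿⠿⠿⠿⠿
⠀⠀⠀⠀⠀⠀⠀⠀⠀⠀⠿⠿⠿⠿⠿
⠀⠀⠀⠀⠀⠀⠀⠀⠀⠀⠿⠿⠿⠿⠿
⠀⠀⠀⠀⠀⠀⠀⠀⠀⠀⠿⠿⠿⠿⠿

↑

⠀⠀⠀⠀⠀⠀⠀⠀⠀⠀⠿⠿⠿⠿⠿
⠀⠀⠀⠀⠀⠀⠀⠀⠀⠀⠿⠿⠿⠿⠿
⠀⠀⠀⠀⠀⠀⠀⠀⠀⠀⠿⠿⠿⠿⠿
⠀⠀⠀⠀⠀⠀⠀⠀⠀⠀⠿⠿⠿⠿⠿
⠀⠀⠀⠀⠀⠀⠀⠀⠀⠀⠿⠿⠿⠿⠿
⠀⠀⠀⠀⠀⠴⠒⠒⠂⠂⠿⠿⠿⠿⠿
⠀⠀⠀⠀⠀⠒⠴⠂⠒⠂⠿⠿⠿⠿⠿
⠀⠀⠀⠀⠀⠒⠒⣾⠂⠂⠿⠿⠿⠿⠿
⠀⠀⠀⠀⠀⠒⠒⠒⠒⠂⠿⠿⠿⠿⠿
⠀⠀⠀⠀⠀⣿⠴⠂⠂⠂⠿⠿⠿⠿⠿
⠀⠀⠀⠀⠀⠒⣿⠒⠂⠒⠿⠿⠿⠿⠿
⠀⠀⠀⠀⠀⠂⠂⠴⠒⠂⠿⠿⠿⠿⠿
⠀⠀⠀⠀⠀⠀⠀⠀⠀⠀⠿⠿⠿⠿⠿
⠀⠀⠀⠀⠀⠀⠀⠀⠀⠀⠿⠿⠿⠿⠿
⠀⠀⠀⠀⠀⠀⠀⠀⠀⠀⠿⠿⠿⠿⠿

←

⠀⠀⠀⠀⠀⠀⠀⠀⠀⠀⠀⠿⠿⠿⠿
⠀⠀⠀⠀⠀⠀⠀⠀⠀⠀⠀⠿⠿⠿⠿
⠀⠀⠀⠀⠀⠀⠀⠀⠀⠀⠀⠿⠿⠿⠿
⠀⠀⠀⠀⠀⠀⠀⠀⠀⠀⠀⠿⠿⠿⠿
⠀⠀⠀⠀⠀⠀⠀⠀⠀⠀⠀⠿⠿⠿⠿
⠀⠀⠀⠀⠀⣿⠴⠒⠒⠂⠂⠿⠿⠿⠿
⠀⠀⠀⠀⠀⠴⠒⠴⠂⠒⠂⠿⠿⠿⠿
⠀⠀⠀⠀⠀⣿⠒⣾⣿⠂⠂⠿⠿⠿⠿
⠀⠀⠀⠀⠀⠂⠒⠒⠒⠒⠂⠿⠿⠿⠿
⠀⠀⠀⠀⠀⠒⣿⠴⠂⠂⠂⠿⠿⠿⠿
⠀⠀⠀⠀⠀⠀⠒⣿⠒⠂⠒⠿⠿⠿⠿
⠀⠀⠀⠀⠀⠀⠂⠂⠴⠒⠂⠿⠿⠿⠿
⠀⠀⠀⠀⠀⠀⠀⠀⠀⠀⠀⠿⠿⠿⠿
⠀⠀⠀⠀⠀⠀⠀⠀⠀⠀⠀⠿⠿⠿⠿
⠀⠀⠀⠀⠀⠀⠀⠀⠀⠀⠀⠿⠿⠿⠿

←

⠀⠀⠀⠀⠀⠀⠀⠀⠀⠀⠀⠀⠿⠿⠿
⠀⠀⠀⠀⠀⠀⠀⠀⠀⠀⠀⠀⠿⠿⠿
⠀⠀⠀⠀⠀⠀⠀⠀⠀⠀⠀⠀⠿⠿⠿
⠀⠀⠀⠀⠀⠀⠀⠀⠀⠀⠀⠀⠿⠿⠿
⠀⠀⠀⠀⠀⠀⠀⠀⠀⠀⠀⠀⠿⠿⠿
⠀⠀⠀⠀⠀⠒⣿⠴⠒⠒⠂⠂⠿⠿⠿
⠀⠀⠀⠀⠀⠂⠴⠒⠴⠂⠒⠂⠿⠿⠿
⠀⠀⠀⠀⠀⠒⣿⣾⠒⣿⠂⠂⠿⠿⠿
⠀⠀⠀⠀⠀⠒⠂⠒⠒⠒⠒⠂⠿⠿⠿
⠀⠀⠀⠀⠀⣿⠒⣿⠴⠂⠂⠂⠿⠿⠿
⠀⠀⠀⠀⠀⠀⠀⠒⣿⠒⠂⠒⠿⠿⠿
⠀⠀⠀⠀⠀⠀⠀⠂⠂⠴⠒⠂⠿⠿⠿
⠀⠀⠀⠀⠀⠀⠀⠀⠀⠀⠀⠀⠿⠿⠿
⠀⠀⠀⠀⠀⠀⠀⠀⠀⠀⠀⠀⠿⠿⠿
⠀⠀⠀⠀⠀⠀⠀⠀⠀⠀⠀⠀⠿⠿⠿

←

⠀⠀⠀⠀⠀⠀⠀⠀⠀⠀⠀⠀⠀⠿⠿
⠀⠀⠀⠀⠀⠀⠀⠀⠀⠀⠀⠀⠀⠿⠿
⠀⠀⠀⠀⠀⠀⠀⠀⠀⠀⠀⠀⠀⠿⠿
⠀⠀⠀⠀⠀⠀⠀⠀⠀⠀⠀⠀⠀⠿⠿
⠀⠀⠀⠀⠀⠀⠀⠀⠀⠀⠀⠀⠀⠿⠿
⠀⠀⠀⠀⠀⠂⠒⣿⠴⠒⠒⠂⠂⠿⠿
⠀⠀⠀⠀⠀⠒⠂⠴⠒⠴⠂⠒⠂⠿⠿
⠀⠀⠀⠀⠀⠿⠒⣾⠒⠒⣿⠂⠂⠿⠿
⠀⠀⠀⠀⠀⣿⠒⠂⠒⠒⠒⠒⠂⠿⠿
⠀⠀⠀⠀⠀⠒⣿⠒⣿⠴⠂⠂⠂⠿⠿
⠀⠀⠀⠀⠀⠀⠀⠀⠒⣿⠒⠂⠒⠿⠿
⠀⠀⠀⠀⠀⠀⠀⠀⠂⠂⠴⠒⠂⠿⠿
⠀⠀⠀⠀⠀⠀⠀⠀⠀⠀⠀⠀⠀⠿⠿
⠀⠀⠀⠀⠀⠀⠀⠀⠀⠀⠀⠀⠀⠿⠿
⠀⠀⠀⠀⠀⠀⠀⠀⠀⠀⠀⠀⠀⠿⠿

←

⠀⠀⠀⠀⠀⠀⠀⠀⠀⠀⠀⠀⠀⠀⠿
⠀⠀⠀⠀⠀⠀⠀⠀⠀⠀⠀⠀⠀⠀⠿
⠀⠀⠀⠀⠀⠀⠀⠀⠀⠀⠀⠀⠀⠀⠿
⠀⠀⠀⠀⠀⠀⠀⠀⠀⠀⠀⠀⠀⠀⠿
⠀⠀⠀⠀⠀⠀⠀⠀⠀⠀⠀⠀⠀⠀⠿
⠀⠀⠀⠀⠀⠂⠂⠒⣿⠴⠒⠒⠂⠂⠿
⠀⠀⠀⠀⠀⠂⠒⠂⠴⠒⠴⠂⠒⠂⠿
⠀⠀⠀⠀⠀⠿⠿⣾⣿⠒⠒⣿⠂⠂⠿
⠀⠀⠀⠀⠀⠒⣿⠒⠂⠒⠒⠒⠒⠂⠿
⠀⠀⠀⠀⠀⠿⠒⣿⠒⣿⠴⠂⠂⠂⠿
⠀⠀⠀⠀⠀⠀⠀⠀⠀⠒⣿⠒⠂⠒⠿
⠀⠀⠀⠀⠀⠀⠀⠀⠀⠂⠂⠴⠒⠂⠿
⠀⠀⠀⠀⠀⠀⠀⠀⠀⠀⠀⠀⠀⠀⠿
⠀⠀⠀⠀⠀⠀⠀⠀⠀⠀⠀⠀⠀⠀⠿
⠀⠀⠀⠀⠀⠀⠀⠀⠀⠀⠀⠀⠀⠀⠿

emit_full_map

⠂⠂⠒⣿⠴⠒⠒⠂⠂
⠂⠒⠂⠴⠒⠴⠂⠒⠂
⠿⠿⣾⣿⠒⠒⣿⠂⠂
⠒⣿⠒⠂⠒⠒⠒⠒⠂
⠿⠒⣿⠒⣿⠴⠂⠂⠂
⠀⠀⠀⠀⠒⣿⠒⠂⠒
⠀⠀⠀⠀⠂⠂⠴⠒⠂

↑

⠀⠀⠀⠀⠀⠀⠀⠀⠀⠀⠀⠀⠀⠀⠿
⠀⠀⠀⠀⠀⠀⠀⠀⠀⠀⠀⠀⠀⠀⠿
⠀⠀⠀⠀⠀⠀⠀⠀⠀⠀⠀⠀⠀⠀⠿
⠀⠀⠀⠀⠀⠀⠀⠀⠀⠀⠀⠀⠀⠀⠿
⠀⠀⠀⠀⠀⠀⠀⠀⠀⠀⠀⠀⠀⠀⠿
⠀⠀⠀⠀⠀⠴⠒⠒⠒⠂⠀⠀⠀⠀⠿
⠀⠀⠀⠀⠀⠂⠂⠒⣿⠴⠒⠒⠂⠂⠿
⠀⠀⠀⠀⠀⠂⠒⣾⠴⠒⠴⠂⠒⠂⠿
⠀⠀⠀⠀⠀⠿⠿⠒⣿⠒⠒⣿⠂⠂⠿
⠀⠀⠀⠀⠀⠒⣿⠒⠂⠒⠒⠒⠒⠂⠿
⠀⠀⠀⠀⠀⠿⠒⣿⠒⣿⠴⠂⠂⠂⠿
⠀⠀⠀⠀⠀⠀⠀⠀⠀⠒⣿⠒⠂⠒⠿
⠀⠀⠀⠀⠀⠀⠀⠀⠀⠂⠂⠴⠒⠂⠿
⠀⠀⠀⠀⠀⠀⠀⠀⠀⠀⠀⠀⠀⠀⠿
⠀⠀⠀⠀⠀⠀⠀⠀⠀⠀⠀⠀⠀⠀⠿

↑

⠀⠀⠀⠀⠀⠀⠀⠀⠀⠀⠀⠀⠀⠀⠿
⠀⠀⠀⠀⠀⠀⠀⠀⠀⠀⠀⠀⠀⠀⠿
⠀⠀⠀⠀⠀⠀⠀⠀⠀⠀⠀⠀⠀⠀⠿
⠀⠀⠀⠀⠀⠀⠀⠀⠀⠀⠀⠀⠀⠀⠿
⠀⠀⠀⠀⠀⠀⠀⠀⠀⠀⠀⠀⠀⠀⠿
⠀⠀⠀⠀⠀⣿⠒⠿⣿⠿⠀⠀⠀⠀⠿
⠀⠀⠀⠀⠀⠴⠒⠒⠒⠂⠀⠀⠀⠀⠿
⠀⠀⠀⠀⠀⠂⠂⣾⣿⠴⠒⠒⠂⠂⠿
⠀⠀⠀⠀⠀⠂⠒⠂⠴⠒⠴⠂⠒⠂⠿
⠀⠀⠀⠀⠀⠿⠿⠒⣿⠒⠒⣿⠂⠂⠿
⠀⠀⠀⠀⠀⠒⣿⠒⠂⠒⠒⠒⠒⠂⠿
⠀⠀⠀⠀⠀⠿⠒⣿⠒⣿⠴⠂⠂⠂⠿
⠀⠀⠀⠀⠀⠀⠀⠀⠀⠒⣿⠒⠂⠒⠿
⠀⠀⠀⠀⠀⠀⠀⠀⠀⠂⠂⠴⠒⠂⠿
⠀⠀⠀⠀⠀⠀⠀⠀⠀⠀⠀⠀⠀⠀⠿

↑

⠀⠀⠀⠀⠀⠀⠀⠀⠀⠀⠀⠀⠀⠀⠿
⠀⠀⠀⠀⠀⠀⠀⠀⠀⠀⠀⠀⠀⠀⠿
⠀⠀⠀⠀⠀⠀⠀⠀⠀⠀⠀⠀⠀⠀⠿
⠀⠀⠀⠀⠀⠀⠀⠀⠀⠀⠀⠀⠀⠀⠿
⠀⠀⠀⠀⠀⠀⠀⠀⠀⠀⠀⠀⠀⠀⠿
⠀⠀⠀⠀⠀⠒⠒⠿⣿⠿⠀⠀⠀⠀⠿
⠀⠀⠀⠀⠀⣿⠒⠿⣿⠿⠀⠀⠀⠀⠿
⠀⠀⠀⠀⠀⠴⠒⣾⠒⠂⠀⠀⠀⠀⠿
⠀⠀⠀⠀⠀⠂⠂⠒⣿⠴⠒⠒⠂⠂⠿
⠀⠀⠀⠀⠀⠂⠒⠂⠴⠒⠴⠂⠒⠂⠿
⠀⠀⠀⠀⠀⠿⠿⠒⣿⠒⠒⣿⠂⠂⠿
⠀⠀⠀⠀⠀⠒⣿⠒⠂⠒⠒⠒⠒⠂⠿
⠀⠀⠀⠀⠀⠿⠒⣿⠒⣿⠴⠂⠂⠂⠿
⠀⠀⠀⠀⠀⠀⠀⠀⠀⠒⣿⠒⠂⠒⠿
⠀⠀⠀⠀⠀⠀⠀⠀⠀⠂⠂⠴⠒⠂⠿

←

⠀⠀⠀⠀⠀⠀⠀⠀⠀⠀⠀⠀⠀⠀⠀
⠀⠀⠀⠀⠀⠀⠀⠀⠀⠀⠀⠀⠀⠀⠀
⠀⠀⠀⠀⠀⠀⠀⠀⠀⠀⠀⠀⠀⠀⠀
⠀⠀⠀⠀⠀⠀⠀⠀⠀⠀⠀⠀⠀⠀⠀
⠀⠀⠀⠀⠀⠀⠀⠀⠀⠀⠀⠀⠀⠀⠀
⠀⠀⠀⠀⠀⠒⠒⠒⠿⣿⠿⠀⠀⠀⠀
⠀⠀⠀⠀⠀⠒⣿⠒⠿⣿⠿⠀⠀⠀⠀
⠀⠀⠀⠀⠀⠿⠴⣾⠒⠒⠂⠀⠀⠀⠀
⠀⠀⠀⠀⠀⠴⠂⠂⠒⣿⠴⠒⠒⠂⠂
⠀⠀⠀⠀⠀⠂⠂⠒⠂⠴⠒⠴⠂⠒⠂
⠀⠀⠀⠀⠀⠀⠿⠿⠒⣿⠒⠒⣿⠂⠂
⠀⠀⠀⠀⠀⠀⠒⣿⠒⠂⠒⠒⠒⠒⠂
⠀⠀⠀⠀⠀⠀⠿⠒⣿⠒⣿⠴⠂⠂⠂
⠀⠀⠀⠀⠀⠀⠀⠀⠀⠀⠒⣿⠒⠂⠒
⠀⠀⠀⠀⠀⠀⠀⠀⠀⠀⠂⠂⠴⠒⠂

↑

⠀⠀⠀⠀⠀⠀⠀⠀⠀⠀⠀⠀⠀⠀⠀
⠀⠀⠀⠀⠀⠀⠀⠀⠀⠀⠀⠀⠀⠀⠀
⠀⠀⠀⠀⠀⠀⠀⠀⠀⠀⠀⠀⠀⠀⠀
⠀⠀⠀⠀⠀⠀⠀⠀⠀⠀⠀⠀⠀⠀⠀
⠀⠀⠀⠀⠀⠀⠀⠀⠀⠀⠀⠀⠀⠀⠀
⠀⠀⠀⠀⠀⣿⠒⣿⠂⠿⠀⠀⠀⠀⠀
⠀⠀⠀⠀⠀⠒⠒⠒⠿⣿⠿⠀⠀⠀⠀
⠀⠀⠀⠀⠀⠒⣿⣾⠿⣿⠿⠀⠀⠀⠀
⠀⠀⠀⠀⠀⠿⠴⠒⠒⠒⠂⠀⠀⠀⠀
⠀⠀⠀⠀⠀⠴⠂⠂⠒⣿⠴⠒⠒⠂⠂
⠀⠀⠀⠀⠀⠂⠂⠒⠂⠴⠒⠴⠂⠒⠂
⠀⠀⠀⠀⠀⠀⠿⠿⠒⣿⠒⠒⣿⠂⠂
⠀⠀⠀⠀⠀⠀⠒⣿⠒⠂⠒⠒⠒⠒⠂
⠀⠀⠀⠀⠀⠀⠿⠒⣿⠒⣿⠴⠂⠂⠂
⠀⠀⠀⠀⠀⠀⠀⠀⠀⠀⠒⣿⠒⠂⠒

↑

⠀⠀⠀⠀⠀⠀⠀⠀⠀⠀⠀⠀⠀⠀⠀
⠀⠀⠀⠀⠀⠀⠀⠀⠀⠀⠀⠀⠀⠀⠀
⠀⠀⠀⠀⠀⠀⠀⠀⠀⠀⠀⠀⠀⠀⠀
⠀⠀⠀⠀⠀⠀⠀⠀⠀⠀⠀⠀⠀⠀⠀
⠀⠀⠀⠀⠀⠀⠀⠀⠀⠀⠀⠀⠀⠀⠀
⠀⠀⠀⠀⠀⠂⠒⣿⠒⠴⠀⠀⠀⠀⠀
⠀⠀⠀⠀⠀⣿⠒⣿⠂⠿⠀⠀⠀⠀⠀
⠀⠀⠀⠀⠀⠒⠒⣾⠿⣿⠿⠀⠀⠀⠀
⠀⠀⠀⠀⠀⠒⣿⠒⠿⣿⠿⠀⠀⠀⠀
⠀⠀⠀⠀⠀⠿⠴⠒⠒⠒⠂⠀⠀⠀⠀
⠀⠀⠀⠀⠀⠴⠂⠂⠒⣿⠴⠒⠒⠂⠂
⠀⠀⠀⠀⠀⠂⠂⠒⠂⠴⠒⠴⠂⠒⠂
⠀⠀⠀⠀⠀⠀⠿⠿⠒⣿⠒⠒⣿⠂⠂
⠀⠀⠀⠀⠀⠀⠒⣿⠒⠂⠒⠒⠒⠒⠂
⠀⠀⠀⠀⠀⠀⠿⠒⣿⠒⣿⠴⠂⠂⠂

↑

⠀⠀⠀⠀⠀⠀⠀⠀⠀⠀⠀⠀⠀⠀⠀
⠀⠀⠀⠀⠀⠀⠀⠀⠀⠀⠀⠀⠀⠀⠀
⠀⠀⠀⠀⠀⠀⠀⠀⠀⠀⠀⠀⠀⠀⠀
⠀⠀⠀⠀⠀⠀⠀⠀⠀⠀⠀⠀⠀⠀⠀
⠀⠀⠀⠀⠀⠀⠀⠀⠀⠀⠀⠀⠀⠀⠀
⠀⠀⠀⠀⠀⣿⠿⠒⣿⠿⠀⠀⠀⠀⠀
⠀⠀⠀⠀⠀⠂⠒⣿⠒⠴⠀⠀⠀⠀⠀
⠀⠀⠀⠀⠀⣿⠒⣾⠂⠿⠀⠀⠀⠀⠀
⠀⠀⠀⠀⠀⠒⠒⠒⠿⣿⠿⠀⠀⠀⠀
⠀⠀⠀⠀⠀⠒⣿⠒⠿⣿⠿⠀⠀⠀⠀
⠀⠀⠀⠀⠀⠿⠴⠒⠒⠒⠂⠀⠀⠀⠀
⠀⠀⠀⠀⠀⠴⠂⠂⠒⣿⠴⠒⠒⠂⠂
⠀⠀⠀⠀⠀⠂⠂⠒⠂⠴⠒⠴⠂⠒⠂
⠀⠀⠀⠀⠀⠀⠿⠿⠒⣿⠒⠒⣿⠂⠂
⠀⠀⠀⠀⠀⠀⠒⣿⠒⠂⠒⠒⠒⠒⠂

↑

⠀⠀⠀⠀⠀⠀⠀⠀⠀⠀⠀⠀⠀⠀⠀
⠀⠀⠀⠀⠀⠀⠀⠀⠀⠀⠀⠀⠀⠀⠀
⠀⠀⠀⠀⠀⠀⠀⠀⠀⠀⠀⠀⠀⠀⠀
⠀⠀⠀⠀⠀⠀⠀⠀⠀⠀⠀⠀⠀⠀⠀
⠀⠀⠀⠀⠀⠀⠀⠀⠀⠀⠀⠀⠀⠀⠀
⠀⠀⠀⠀⠀⠒⠒⠒⠒⠂⠀⠀⠀⠀⠀
⠀⠀⠀⠀⠀⣿⠿⠒⣿⠿⠀⠀⠀⠀⠀
⠀⠀⠀⠀⠀⠂⠒⣾⠒⠴⠀⠀⠀⠀⠀
⠀⠀⠀⠀⠀⣿⠒⣿⠂⠿⠀⠀⠀⠀⠀
⠀⠀⠀⠀⠀⠒⠒⠒⠿⣿⠿⠀⠀⠀⠀
⠀⠀⠀⠀⠀⠒⣿⠒⠿⣿⠿⠀⠀⠀⠀
⠀⠀⠀⠀⠀⠿⠴⠒⠒⠒⠂⠀⠀⠀⠀
⠀⠀⠀⠀⠀⠴⠂⠂⠒⣿⠴⠒⠒⠂⠂
⠀⠀⠀⠀⠀⠂⠂⠒⠂⠴⠒⠴⠂⠒⠂
⠀⠀⠀⠀⠀⠀⠿⠿⠒⣿⠒⠒⣿⠂⠂

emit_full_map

⠒⠒⠒⠒⠂⠀⠀⠀⠀⠀
⣿⠿⠒⣿⠿⠀⠀⠀⠀⠀
⠂⠒⣾⠒⠴⠀⠀⠀⠀⠀
⣿⠒⣿⠂⠿⠀⠀⠀⠀⠀
⠒⠒⠒⠿⣿⠿⠀⠀⠀⠀
⠒⣿⠒⠿⣿⠿⠀⠀⠀⠀
⠿⠴⠒⠒⠒⠂⠀⠀⠀⠀
⠴⠂⠂⠒⣿⠴⠒⠒⠂⠂
⠂⠂⠒⠂⠴⠒⠴⠂⠒⠂
⠀⠿⠿⠒⣿⠒⠒⣿⠂⠂
⠀⠒⣿⠒⠂⠒⠒⠒⠒⠂
⠀⠿⠒⣿⠒⣿⠴⠂⠂⠂
⠀⠀⠀⠀⠀⠒⣿⠒⠂⠒
⠀⠀⠀⠀⠀⠂⠂⠴⠒⠂


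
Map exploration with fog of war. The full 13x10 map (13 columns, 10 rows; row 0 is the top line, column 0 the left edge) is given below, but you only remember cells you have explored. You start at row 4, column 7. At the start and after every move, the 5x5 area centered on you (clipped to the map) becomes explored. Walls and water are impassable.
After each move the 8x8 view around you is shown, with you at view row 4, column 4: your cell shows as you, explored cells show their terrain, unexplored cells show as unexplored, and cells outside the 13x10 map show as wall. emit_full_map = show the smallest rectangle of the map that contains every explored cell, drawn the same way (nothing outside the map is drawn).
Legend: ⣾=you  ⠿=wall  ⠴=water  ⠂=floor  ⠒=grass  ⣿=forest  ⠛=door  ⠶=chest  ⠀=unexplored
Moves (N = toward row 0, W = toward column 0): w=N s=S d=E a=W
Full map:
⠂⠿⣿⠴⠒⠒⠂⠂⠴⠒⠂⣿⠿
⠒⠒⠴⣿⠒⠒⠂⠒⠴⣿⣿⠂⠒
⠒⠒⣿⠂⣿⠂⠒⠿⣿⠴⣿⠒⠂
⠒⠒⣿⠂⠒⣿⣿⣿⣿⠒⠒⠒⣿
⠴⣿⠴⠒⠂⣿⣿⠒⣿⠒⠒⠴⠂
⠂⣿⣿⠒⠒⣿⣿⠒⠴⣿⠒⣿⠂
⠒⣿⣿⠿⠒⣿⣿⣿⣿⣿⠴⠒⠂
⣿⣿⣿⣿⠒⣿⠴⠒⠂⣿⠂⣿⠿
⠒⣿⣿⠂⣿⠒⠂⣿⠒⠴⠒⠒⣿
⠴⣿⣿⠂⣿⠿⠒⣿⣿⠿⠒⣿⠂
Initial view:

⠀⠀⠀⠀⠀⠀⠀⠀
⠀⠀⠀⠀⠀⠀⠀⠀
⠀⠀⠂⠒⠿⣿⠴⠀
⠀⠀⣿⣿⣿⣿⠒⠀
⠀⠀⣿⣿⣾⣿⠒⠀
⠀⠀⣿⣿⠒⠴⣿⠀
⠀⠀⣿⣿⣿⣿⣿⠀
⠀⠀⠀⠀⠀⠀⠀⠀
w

⠿⠿⠿⠿⠿⠿⠿⠿
⠀⠀⠀⠀⠀⠀⠀⠀
⠀⠀⠒⠂⠒⠴⣿⠀
⠀⠀⠂⠒⠿⣿⠴⠀
⠀⠀⣿⣿⣾⣿⠒⠀
⠀⠀⣿⣿⠒⣿⠒⠀
⠀⠀⣿⣿⠒⠴⣿⠀
⠀⠀⣿⣿⣿⣿⣿⠀

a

⠿⠿⠿⠿⠿⠿⠿⠿
⠀⠀⠀⠀⠀⠀⠀⠀
⠀⠀⠒⠒⠂⠒⠴⣿
⠀⠀⣿⠂⠒⠿⣿⠴
⠀⠀⠒⣿⣾⣿⣿⠒
⠀⠀⠂⣿⣿⠒⣿⠒
⠀⠀⠒⣿⣿⠒⠴⣿
⠀⠀⠀⣿⣿⣿⣿⣿

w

⠿⠿⠿⠿⠿⠿⠿⠿
⠿⠿⠿⠿⠿⠿⠿⠿
⠀⠀⠒⠒⠂⠂⠴⠀
⠀⠀⠒⠒⠂⠒⠴⣿
⠀⠀⣿⠂⣾⠿⣿⠴
⠀⠀⠒⣿⣿⣿⣿⠒
⠀⠀⠂⣿⣿⠒⣿⠒
⠀⠀⠒⣿⣿⠒⠴⣿

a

⠿⠿⠿⠿⠿⠿⠿⠿
⠿⠿⠿⠿⠿⠿⠿⠿
⠀⠀⠴⠒⠒⠂⠂⠴
⠀⠀⣿⠒⠒⠂⠒⠴
⠀⠀⠂⣿⣾⠒⠿⣿
⠀⠀⠂⠒⣿⣿⣿⣿
⠀⠀⠒⠂⣿⣿⠒⣿
⠀⠀⠀⠒⣿⣿⠒⠴

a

⠿⠿⠿⠿⠿⠿⠿⠿
⠿⠿⠿⠿⠿⠿⠿⠿
⠀⠀⣿⠴⠒⠒⠂⠂
⠀⠀⠴⣿⠒⠒⠂⠒
⠀⠀⣿⠂⣾⠂⠒⠿
⠀⠀⣿⠂⠒⣿⣿⣿
⠀⠀⠴⠒⠂⣿⣿⠒
⠀⠀⠀⠀⠒⣿⣿⠒

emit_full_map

⣿⠴⠒⠒⠂⠂⠴⠀
⠴⣿⠒⠒⠂⠒⠴⣿
⣿⠂⣾⠂⠒⠿⣿⠴
⣿⠂⠒⣿⣿⣿⣿⠒
⠴⠒⠂⣿⣿⠒⣿⠒
⠀⠀⠒⣿⣿⠒⠴⣿
⠀⠀⠀⣿⣿⣿⣿⣿

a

⠿⠿⠿⠿⠿⠿⠿⠿
⠿⠿⠿⠿⠿⠿⠿⠿
⠿⠀⠿⣿⠴⠒⠒⠂
⠿⠀⠒⠴⣿⠒⠒⠂
⠿⠀⠒⣿⣾⣿⠂⠒
⠿⠀⠒⣿⠂⠒⣿⣿
⠿⠀⣿⠴⠒⠂⣿⣿
⠿⠀⠀⠀⠀⠒⣿⣿

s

⠿⠿⠿⠿⠿⠿⠿⠿
⠿⠀⠿⣿⠴⠒⠒⠂
⠿⠀⠒⠴⣿⠒⠒⠂
⠿⠀⠒⣿⠂⣿⠂⠒
⠿⠀⠒⣿⣾⠒⣿⣿
⠿⠀⣿⠴⠒⠂⣿⣿
⠿⠀⣿⣿⠒⠒⣿⣿
⠿⠀⠀⠀⠀⠀⣿⣿

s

⠿⠀⠿⣿⠴⠒⠒⠂
⠿⠀⠒⠴⣿⠒⠒⠂
⠿⠀⠒⣿⠂⣿⠂⠒
⠿⠀⠒⣿⠂⠒⣿⣿
⠿⠀⣿⠴⣾⠂⣿⣿
⠿⠀⣿⣿⠒⠒⣿⣿
⠿⠀⣿⣿⠿⠒⣿⣿
⠿⠀⠀⠀⠀⠀⠀⠀

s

⠿⠀⠒⠴⣿⠒⠒⠂
⠿⠀⠒⣿⠂⣿⠂⠒
⠿⠀⠒⣿⠂⠒⣿⣿
⠿⠀⣿⠴⠒⠂⣿⣿
⠿⠀⣿⣿⣾⠒⣿⣿
⠿⠀⣿⣿⠿⠒⣿⣿
⠿⠀⣿⣿⣿⠒⣿⠀
⠿⠀⠀⠀⠀⠀⠀⠀

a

⠿⠿⠀⠒⠴⣿⠒⠒
⠿⠿⠀⠒⣿⠂⣿⠂
⠿⠿⠒⠒⣿⠂⠒⣿
⠿⠿⠴⣿⠴⠒⠂⣿
⠿⠿⠂⣿⣾⠒⠒⣿
⠿⠿⠒⣿⣿⠿⠒⣿
⠿⠿⣿⣿⣿⣿⠒⣿
⠿⠿⠀⠀⠀⠀⠀⠀

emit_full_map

⠀⠿⣿⠴⠒⠒⠂⠂⠴⠀
⠀⠒⠴⣿⠒⠒⠂⠒⠴⣿
⠀⠒⣿⠂⣿⠂⠒⠿⣿⠴
⠒⠒⣿⠂⠒⣿⣿⣿⣿⠒
⠴⣿⠴⠒⠂⣿⣿⠒⣿⠒
⠂⣿⣾⠒⠒⣿⣿⠒⠴⣿
⠒⣿⣿⠿⠒⣿⣿⣿⣿⣿
⣿⣿⣿⣿⠒⣿⠀⠀⠀⠀


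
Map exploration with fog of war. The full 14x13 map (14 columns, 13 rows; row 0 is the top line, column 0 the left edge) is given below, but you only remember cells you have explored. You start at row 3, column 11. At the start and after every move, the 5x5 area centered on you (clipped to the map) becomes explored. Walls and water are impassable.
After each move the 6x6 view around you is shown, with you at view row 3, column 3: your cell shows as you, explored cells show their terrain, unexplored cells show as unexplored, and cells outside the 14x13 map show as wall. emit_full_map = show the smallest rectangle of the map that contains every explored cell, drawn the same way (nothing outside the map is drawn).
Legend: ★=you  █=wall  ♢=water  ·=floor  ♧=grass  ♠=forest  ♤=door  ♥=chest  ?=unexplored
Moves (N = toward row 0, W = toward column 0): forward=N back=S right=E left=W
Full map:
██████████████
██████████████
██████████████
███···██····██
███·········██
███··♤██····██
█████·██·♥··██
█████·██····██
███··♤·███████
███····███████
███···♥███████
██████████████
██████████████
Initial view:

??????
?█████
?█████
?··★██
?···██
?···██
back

?█████
?█████
?···██
?··★██
?···██
?♥··██

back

?█████
?···██
?···██
?··★██
?♥··██
?···██

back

?···██
?···██
?···██
?♥·★██
?···██
?█████

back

?···██
?···██
?♥··██
?··★██
?█████
?█████

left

??···█
?····█
?·♥··█
?··★·█
?█████
?█████

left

???···
?█····
?█·♥··
?█·★··
?█████
?█████

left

????··
?██···
?██·♥·
?██★··
?·████
?·████

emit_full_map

???█████
???█████
???···██
???···██
██····██
██·♥··██
██★···██
·███████
·███████

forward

????··
?·····
?██···
?██★♥·
?██···
?·████

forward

????██
?██···
?·····
?██★··
?██·♥·
?██···

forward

????██
?█████
?██···
?··★··
?██···
?██·♥·

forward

??????
?█████
?█████
?██★··
?·····
?██···

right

??????
██████
██████
██·★··
······
██····

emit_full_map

████████
████████
██·★··██
······██
██····██
██·♥··██
██····██
·███████
·███████

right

??????
██████
██████
█··★·█
·····█
█····█

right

??????
██████
██████
···★██
····██
····██

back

██████
██████
····██
···★██
····██
·♥··██

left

██████
██████
█····█
···★·█
█····█
█·♥··█

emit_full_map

████████
████████
██····██
····★·██
██····██
██·♥··██
██····██
·███████
·███████


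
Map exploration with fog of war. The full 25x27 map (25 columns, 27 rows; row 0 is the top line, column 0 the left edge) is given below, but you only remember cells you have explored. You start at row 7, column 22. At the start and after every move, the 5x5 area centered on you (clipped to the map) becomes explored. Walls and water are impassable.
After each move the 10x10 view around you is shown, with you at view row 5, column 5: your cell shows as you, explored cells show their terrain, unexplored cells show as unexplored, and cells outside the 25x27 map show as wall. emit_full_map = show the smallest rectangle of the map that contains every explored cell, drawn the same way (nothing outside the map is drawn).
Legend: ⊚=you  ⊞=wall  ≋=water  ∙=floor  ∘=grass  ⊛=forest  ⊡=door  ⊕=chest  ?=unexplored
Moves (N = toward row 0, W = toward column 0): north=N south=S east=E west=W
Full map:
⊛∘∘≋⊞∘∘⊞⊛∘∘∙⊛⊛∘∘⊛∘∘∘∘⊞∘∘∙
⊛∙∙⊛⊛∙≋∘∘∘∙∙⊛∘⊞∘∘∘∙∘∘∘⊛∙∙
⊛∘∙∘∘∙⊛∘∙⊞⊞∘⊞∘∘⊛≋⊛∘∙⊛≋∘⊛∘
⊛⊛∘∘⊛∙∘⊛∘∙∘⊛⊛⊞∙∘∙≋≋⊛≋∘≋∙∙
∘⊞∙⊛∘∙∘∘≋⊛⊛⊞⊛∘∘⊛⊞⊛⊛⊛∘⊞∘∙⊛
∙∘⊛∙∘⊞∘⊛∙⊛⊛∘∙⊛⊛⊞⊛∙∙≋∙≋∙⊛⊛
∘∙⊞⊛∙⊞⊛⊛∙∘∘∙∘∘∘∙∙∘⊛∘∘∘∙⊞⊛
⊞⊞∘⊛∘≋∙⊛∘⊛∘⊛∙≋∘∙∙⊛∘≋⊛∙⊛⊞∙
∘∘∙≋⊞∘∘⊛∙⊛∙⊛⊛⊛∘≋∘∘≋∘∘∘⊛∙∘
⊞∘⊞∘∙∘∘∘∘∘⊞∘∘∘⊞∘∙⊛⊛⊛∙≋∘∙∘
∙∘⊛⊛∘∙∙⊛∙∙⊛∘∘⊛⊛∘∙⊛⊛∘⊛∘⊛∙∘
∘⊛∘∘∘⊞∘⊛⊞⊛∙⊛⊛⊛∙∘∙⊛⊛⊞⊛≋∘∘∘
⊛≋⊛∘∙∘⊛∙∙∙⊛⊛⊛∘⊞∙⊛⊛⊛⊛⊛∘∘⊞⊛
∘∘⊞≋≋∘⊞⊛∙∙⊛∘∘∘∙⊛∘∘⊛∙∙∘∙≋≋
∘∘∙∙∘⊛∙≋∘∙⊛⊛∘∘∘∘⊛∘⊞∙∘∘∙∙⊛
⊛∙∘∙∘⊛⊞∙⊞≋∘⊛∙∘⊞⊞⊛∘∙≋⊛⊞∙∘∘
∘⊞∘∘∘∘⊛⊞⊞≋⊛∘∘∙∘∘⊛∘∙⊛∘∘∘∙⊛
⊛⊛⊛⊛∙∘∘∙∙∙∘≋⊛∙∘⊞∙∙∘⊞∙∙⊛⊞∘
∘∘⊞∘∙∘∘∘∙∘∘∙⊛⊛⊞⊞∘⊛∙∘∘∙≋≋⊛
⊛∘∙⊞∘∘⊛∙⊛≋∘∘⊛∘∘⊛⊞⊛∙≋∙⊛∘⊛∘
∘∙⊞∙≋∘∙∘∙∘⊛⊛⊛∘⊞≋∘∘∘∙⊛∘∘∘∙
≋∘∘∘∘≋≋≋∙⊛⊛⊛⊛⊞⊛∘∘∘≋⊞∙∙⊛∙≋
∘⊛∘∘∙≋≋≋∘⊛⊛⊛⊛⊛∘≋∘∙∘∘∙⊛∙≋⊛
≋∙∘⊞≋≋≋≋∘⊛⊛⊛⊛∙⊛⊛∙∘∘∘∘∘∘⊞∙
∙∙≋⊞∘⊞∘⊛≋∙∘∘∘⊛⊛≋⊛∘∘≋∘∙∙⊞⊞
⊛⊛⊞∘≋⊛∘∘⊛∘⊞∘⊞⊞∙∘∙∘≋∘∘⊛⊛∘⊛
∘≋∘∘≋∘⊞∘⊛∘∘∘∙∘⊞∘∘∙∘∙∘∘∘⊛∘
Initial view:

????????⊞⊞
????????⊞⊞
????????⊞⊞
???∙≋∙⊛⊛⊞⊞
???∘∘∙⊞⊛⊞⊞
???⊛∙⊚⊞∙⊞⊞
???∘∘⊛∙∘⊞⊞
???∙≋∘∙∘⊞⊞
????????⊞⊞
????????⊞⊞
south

????????⊞⊞
????????⊞⊞
???∙≋∙⊛⊛⊞⊞
???∘∘∙⊞⊛⊞⊞
???⊛∙⊛⊞∙⊞⊞
???∘∘⊚∙∘⊞⊞
???∙≋∘∙∘⊞⊞
???⊛∘⊛∙∘⊞⊞
????????⊞⊞
????????⊞⊞

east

???????⊞⊞⊞
???????⊞⊞⊞
??∙≋∙⊛⊛⊞⊞⊞
??∘∘∙⊞⊛⊞⊞⊞
??⊛∙⊛⊞∙⊞⊞⊞
??∘∘⊛⊚∘⊞⊞⊞
??∙≋∘∙∘⊞⊞⊞
??⊛∘⊛∙∘⊞⊞⊞
???????⊞⊞⊞
???????⊞⊞⊞

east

??????⊞⊞⊞⊞
??????⊞⊞⊞⊞
?∙≋∙⊛⊛⊞⊞⊞⊞
?∘∘∙⊞⊛⊞⊞⊞⊞
?⊛∙⊛⊞∙⊞⊞⊞⊞
?∘∘⊛∙⊚⊞⊞⊞⊞
?∙≋∘∙∘⊞⊞⊞⊞
?⊛∘⊛∙∘⊞⊞⊞⊞
??????⊞⊞⊞⊞
??????⊞⊞⊞⊞

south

??????⊞⊞⊞⊞
?∙≋∙⊛⊛⊞⊞⊞⊞
?∘∘∙⊞⊛⊞⊞⊞⊞
?⊛∙⊛⊞∙⊞⊞⊞⊞
?∘∘⊛∙∘⊞⊞⊞⊞
?∙≋∘∙⊚⊞⊞⊞⊞
?⊛∘⊛∙∘⊞⊞⊞⊞
???∘∘∘⊞⊞⊞⊞
??????⊞⊞⊞⊞
??????⊞⊞⊞⊞

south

?∙≋∙⊛⊛⊞⊞⊞⊞
?∘∘∙⊞⊛⊞⊞⊞⊞
?⊛∙⊛⊞∙⊞⊞⊞⊞
?∘∘⊛∙∘⊞⊞⊞⊞
?∙≋∘∙∘⊞⊞⊞⊞
?⊛∘⊛∙⊚⊞⊞⊞⊞
???∘∘∘⊞⊞⊞⊞
???∘⊞⊛⊞⊞⊞⊞
??????⊞⊞⊞⊞
??????⊞⊞⊞⊞

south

?∘∘∙⊞⊛⊞⊞⊞⊞
?⊛∙⊛⊞∙⊞⊞⊞⊞
?∘∘⊛∙∘⊞⊞⊞⊞
?∙≋∘∙∘⊞⊞⊞⊞
?⊛∘⊛∙∘⊞⊞⊞⊞
???∘∘⊚⊞⊞⊞⊞
???∘⊞⊛⊞⊞⊞⊞
???∙≋≋⊞⊞⊞⊞
??????⊞⊞⊞⊞
??????⊞⊞⊞⊞

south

?⊛∙⊛⊞∙⊞⊞⊞⊞
?∘∘⊛∙∘⊞⊞⊞⊞
?∙≋∘∙∘⊞⊞⊞⊞
?⊛∘⊛∙∘⊞⊞⊞⊞
???∘∘∘⊞⊞⊞⊞
???∘⊞⊚⊞⊞⊞⊞
???∙≋≋⊞⊞⊞⊞
???∙∙⊛⊞⊞⊞⊞
??????⊞⊞⊞⊞
??????⊞⊞⊞⊞

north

?∘∘∙⊞⊛⊞⊞⊞⊞
?⊛∙⊛⊞∙⊞⊞⊞⊞
?∘∘⊛∙∘⊞⊞⊞⊞
?∙≋∘∙∘⊞⊞⊞⊞
?⊛∘⊛∙∘⊞⊞⊞⊞
???∘∘⊚⊞⊞⊞⊞
???∘⊞⊛⊞⊞⊞⊞
???∙≋≋⊞⊞⊞⊞
???∙∙⊛⊞⊞⊞⊞
??????⊞⊞⊞⊞

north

?∙≋∙⊛⊛⊞⊞⊞⊞
?∘∘∙⊞⊛⊞⊞⊞⊞
?⊛∙⊛⊞∙⊞⊞⊞⊞
?∘∘⊛∙∘⊞⊞⊞⊞
?∙≋∘∙∘⊞⊞⊞⊞
?⊛∘⊛∙⊚⊞⊞⊞⊞
???∘∘∘⊞⊞⊞⊞
???∘⊞⊛⊞⊞⊞⊞
???∙≋≋⊞⊞⊞⊞
???∙∙⊛⊞⊞⊞⊞

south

?∘∘∙⊞⊛⊞⊞⊞⊞
?⊛∙⊛⊞∙⊞⊞⊞⊞
?∘∘⊛∙∘⊞⊞⊞⊞
?∙≋∘∙∘⊞⊞⊞⊞
?⊛∘⊛∙∘⊞⊞⊞⊞
???∘∘⊚⊞⊞⊞⊞
???∘⊞⊛⊞⊞⊞⊞
???∙≋≋⊞⊞⊞⊞
???∙∙⊛⊞⊞⊞⊞
??????⊞⊞⊞⊞

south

?⊛∙⊛⊞∙⊞⊞⊞⊞
?∘∘⊛∙∘⊞⊞⊞⊞
?∙≋∘∙∘⊞⊞⊞⊞
?⊛∘⊛∙∘⊞⊞⊞⊞
???∘∘∘⊞⊞⊞⊞
???∘⊞⊚⊞⊞⊞⊞
???∙≋≋⊞⊞⊞⊞
???∙∙⊛⊞⊞⊞⊞
??????⊞⊞⊞⊞
??????⊞⊞⊞⊞


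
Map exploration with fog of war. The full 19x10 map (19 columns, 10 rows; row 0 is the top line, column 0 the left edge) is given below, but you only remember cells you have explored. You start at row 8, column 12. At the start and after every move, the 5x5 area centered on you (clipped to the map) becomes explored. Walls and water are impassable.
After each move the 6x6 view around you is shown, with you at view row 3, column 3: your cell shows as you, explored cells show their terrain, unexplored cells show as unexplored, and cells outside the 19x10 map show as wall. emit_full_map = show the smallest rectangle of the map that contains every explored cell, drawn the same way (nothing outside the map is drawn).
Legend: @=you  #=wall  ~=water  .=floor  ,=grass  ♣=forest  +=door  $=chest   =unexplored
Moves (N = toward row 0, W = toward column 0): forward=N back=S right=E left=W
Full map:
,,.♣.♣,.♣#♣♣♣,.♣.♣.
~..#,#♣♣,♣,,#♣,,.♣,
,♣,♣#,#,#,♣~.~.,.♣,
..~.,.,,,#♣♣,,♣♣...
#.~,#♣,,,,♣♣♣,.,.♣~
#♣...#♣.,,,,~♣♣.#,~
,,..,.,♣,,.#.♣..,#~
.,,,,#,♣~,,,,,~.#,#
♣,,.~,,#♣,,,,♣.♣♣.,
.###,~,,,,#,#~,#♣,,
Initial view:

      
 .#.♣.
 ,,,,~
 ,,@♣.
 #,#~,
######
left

      
 ,.#.♣
 ,,,,,
 ,,@,♣
 ,#,#~
######

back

 ,.#.♣
 ,,,,,
 ,,,,♣
 ,#@#~
######
######

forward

      
 ,.#.♣
 ,,,,,
 ,,@,♣
 ,#,#~
######

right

      
,.#.♣.
,,,,,~
,,,@♣.
,#,#~,
######

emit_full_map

,.#.♣.
,,,,,~
,,,@♣.
,#,#~,

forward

      
 ,,~♣♣
,.#.♣.
,,,@,~
,,,,♣.
,#,#~,

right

      
,,~♣♣.
.#.♣..
,,,@~.
,,,♣.♣
#,#~,#

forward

      
 ♣♣,.,
,,~♣♣.
.#.@..
,,,,~.
,,,♣.♣

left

      
 ♣♣♣,.
 ,,~♣♣
,.#@♣.
,,,,,~
,,,,♣.

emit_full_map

 ♣♣♣,.,
 ,,~♣♣.
,.#@♣..
,,,,,~.
,,,,♣.♣
,#,#~,#

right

      
♣♣♣,.,
,,~♣♣.
.#.@..
,,,,~.
,,,♣.♣

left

      
 ♣♣♣,.
 ,,~♣♣
,.#@♣.
,,,,,~
,,,,♣.

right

      
♣♣♣,.,
,,~♣♣.
.#.@..
,,,,~.
,,,♣.♣

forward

      
 ♣,,♣♣
♣♣♣,.,
,,~@♣.
.#.♣..
,,,,~.

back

 ♣,,♣♣
♣♣♣,.,
,,~♣♣.
.#.@..
,,,,~.
,,,♣.♣

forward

      
 ♣,,♣♣
♣♣♣,.,
,,~@♣.
.#.♣..
,,,,~.

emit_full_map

  ♣,,♣♣
 ♣♣♣,.,
 ,,~@♣.
,.#.♣..
,,,,,~.
,,,,♣.♣
,#,#~,#

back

 ♣,,♣♣
♣♣♣,.,
,,~♣♣.
.#.@..
,,,,~.
,,,♣.♣

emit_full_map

  ♣,,♣♣
 ♣♣♣,.,
 ,,~♣♣.
,.#.@..
,,,,,~.
,,,,♣.♣
,#,#~,#


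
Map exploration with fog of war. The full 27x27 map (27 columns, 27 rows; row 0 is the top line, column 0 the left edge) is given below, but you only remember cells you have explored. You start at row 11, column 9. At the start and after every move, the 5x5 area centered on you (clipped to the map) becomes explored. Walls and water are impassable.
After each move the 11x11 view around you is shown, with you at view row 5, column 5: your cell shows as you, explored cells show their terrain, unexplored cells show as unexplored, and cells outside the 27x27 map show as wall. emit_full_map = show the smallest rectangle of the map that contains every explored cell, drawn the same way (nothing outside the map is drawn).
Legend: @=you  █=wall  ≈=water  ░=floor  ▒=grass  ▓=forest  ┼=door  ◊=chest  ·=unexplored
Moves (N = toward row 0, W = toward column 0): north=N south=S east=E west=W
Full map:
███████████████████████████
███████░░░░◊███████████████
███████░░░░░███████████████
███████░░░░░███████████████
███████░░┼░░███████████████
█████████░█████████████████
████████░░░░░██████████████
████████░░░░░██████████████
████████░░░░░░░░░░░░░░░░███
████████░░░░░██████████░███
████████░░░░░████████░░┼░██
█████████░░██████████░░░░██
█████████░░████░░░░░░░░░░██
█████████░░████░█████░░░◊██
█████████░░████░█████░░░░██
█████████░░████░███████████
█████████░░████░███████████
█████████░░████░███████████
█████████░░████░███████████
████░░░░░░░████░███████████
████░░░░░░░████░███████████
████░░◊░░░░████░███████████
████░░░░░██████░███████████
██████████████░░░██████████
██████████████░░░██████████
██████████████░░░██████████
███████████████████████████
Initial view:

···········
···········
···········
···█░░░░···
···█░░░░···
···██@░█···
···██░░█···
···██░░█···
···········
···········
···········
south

···········
···········
···█░░░░···
···█░░░░···
···██░░█···
···██@░█···
···██░░█···
···██░░█···
···········
···········
···········

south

···········
···█░░░░···
···█░░░░···
···██░░█···
···██░░█···
···██@░█···
···██░░█···
···██░░█···
···········
···········
···········

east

···········
··█░░░░····
··█░░░░····
··██░░██···
··██░░██···
··██░@██···
··██░░██···
··██░░██···
···········
···········
···········

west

···········
···█░░░░···
···█░░░░···
···██░░██··
···██░░██··
···██@░██··
···██░░██··
···██░░██··
···········
···········
···········

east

···········
··█░░░░····
··█░░░░····
··██░░██···
··██░░██···
··██░@██···
··██░░██···
··██░░██···
···········
···········
···········

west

···········
···█░░░░···
···█░░░░···
···██░░██··
···██░░██··
···██@░██··
···██░░██··
···██░░██··
···········
···········
···········

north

···········
···········
···█░░░░···
···█░░░░···
···██░░██··
···██@░██··
···██░░██··
···██░░██··
···██░░██··
···········
···········

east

···········
···········
··█░░░░····
··█░░░░░···
··██░░██···
··██░@██···
··██░░██···
··██░░██···
··██░░██···
···········
···········

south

···········
··█░░░░····
··█░░░░░···
··██░░██···
··██░░██···
··██░@██···
··██░░██···
··██░░██···
···········
···········
···········

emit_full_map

█░░░░·
█░░░░░
██░░██
██░░██
██░@██
██░░██
██░░██

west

···········
···█░░░░···
···█░░░░░··
···██░░██··
···██░░██··
···██@░██··
···██░░██··
···██░░██··
···········
···········
···········

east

···········
··█░░░░····
··█░░░░░···
··██░░██···
··██░░██···
··██░@██···
··██░░██···
··██░░██···
···········
···········
···········

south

··█░░░░····
··█░░░░░···
··██░░██···
··██░░██···
··██░░██···
··██░@██···
··██░░██···
···█░░██···
···········
···········
···········

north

···········
··█░░░░····
··█░░░░░···
··██░░██···
··██░░██···
··██░@██···
··██░░██···
··██░░██···
···█░░██···
···········
···········

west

···········
···█░░░░···
···█░░░░░··
···██░░██··
···██░░██··
···██@░██··
···██░░██··
···██░░██··
····█░░██··
···········
···········

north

···········
···········
···█░░░░···
···█░░░░░··
···██░░██··
···██@░██··
···██░░██··
···██░░██··
···██░░██··
····█░░██··
···········

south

···········
···█░░░░···
···█░░░░░··
···██░░██··
···██░░██··
···██@░██··
···██░░██··
···██░░██··
····█░░██··
···········
···········

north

···········
···········
···█░░░░···
···█░░░░░··
···██░░██··
···██@░██··
···██░░██··
···██░░██··
···██░░██··
····█░░██··
···········

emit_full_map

█░░░░·
█░░░░░
██░░██
██@░██
██░░██
██░░██
██░░██
·█░░██

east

···········
···········
··█░░░░····
··█░░░░░···
··██░░██···
··██░@██···
··██░░██···
··██░░██···
··██░░██···
···█░░██···
···········

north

···········
···········
···········
··█░░░░░···
··█░░░░░···
··██░@██···
··██░░██···
··██░░██···
··██░░██···
··██░░██···
···█░░██···

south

···········
···········
··█░░░░░···
··█░░░░░···
··██░░██···
··██░@██···
··██░░██···
··██░░██···
··██░░██···
···█░░██···
···········

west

···········
···········
···█░░░░░··
···█░░░░░··
···██░░██··
···██@░██··
···██░░██··
···██░░██··
···██░░██··
····█░░██··
···········

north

···········
···········
···········
···█░░░░░··
···█░░░░░··
···██@░██··
···██░░██··
···██░░██··
···██░░██··
···██░░██··
····█░░██··

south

···········
···········
···█░░░░░··
···█░░░░░··
···██░░██··
···██@░██··
···██░░██··
···██░░██··
···██░░██··
····█░░██··
···········

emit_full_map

█░░░░░
█░░░░░
██░░██
██@░██
██░░██
██░░██
██░░██
·█░░██

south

···········
···█░░░░░··
···█░░░░░··
···██░░██··
···██░░██··
···██@░██··
···██░░██··
···██░░██··
····█░░██··
···········
···········

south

···█░░░░░··
···█░░░░░··
···██░░██··
···██░░██··
···██░░██··
···██@░██··
···██░░██··
···██░░██··
···········
···········
···········

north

···········
···█░░░░░··
···█░░░░░··
···██░░██··
···██░░██··
···██@░██··
···██░░██··
···██░░██··
···██░░██··
···········
···········

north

···········
···········
···█░░░░░··
···█░░░░░··
···██░░██··
···██@░██··
···██░░██··
···██░░██··
···██░░██··
···██░░██··
···········

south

···········
···█░░░░░··
···█░░░░░··
···██░░██··
···██░░██··
···██@░██··
···██░░██··
···██░░██··
···██░░██··
···········
···········

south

···█░░░░░··
···█░░░░░··
···██░░██··
···██░░██··
···██░░██··
···██@░██··
···██░░██··
···██░░██··
···········
···········
···········

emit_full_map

█░░░░░
█░░░░░
██░░██
██░░██
██░░██
██@░██
██░░██
██░░██
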